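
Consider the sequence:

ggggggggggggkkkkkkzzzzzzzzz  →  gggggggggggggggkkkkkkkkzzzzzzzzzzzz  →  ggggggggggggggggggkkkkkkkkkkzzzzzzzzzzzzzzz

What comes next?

Each string has the form g^{3n+3} k^{2n} z^{3n}, where the shown terms are n = 3, 4, 5.
Setting n = 6 gives 21, 12, 18 characters in each block.

gggggggggggggggggggggkkkkkkkkkkkkzzzzzzzzzzzzzzzzzz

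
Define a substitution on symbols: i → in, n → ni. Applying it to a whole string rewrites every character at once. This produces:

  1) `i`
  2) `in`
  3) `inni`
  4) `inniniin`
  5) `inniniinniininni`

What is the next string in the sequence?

inniniinniininniniininniinniniin

Applying the rule to each of the 16 symbols of inniniinniininni gives the pieces in ni ni in ni in in ni ni in in ni in ni ni in, which concatenate to the answer.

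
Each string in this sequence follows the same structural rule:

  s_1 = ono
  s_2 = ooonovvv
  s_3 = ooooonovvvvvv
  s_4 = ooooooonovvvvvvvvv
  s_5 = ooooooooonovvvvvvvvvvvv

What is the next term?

Each term wraps the previous one in oo on the left and vvv on the right.
One more step from ooooooooonovvvvvvvvvvvv gives the answer.

ooooooooooonovvvvvvvvvvvvvvv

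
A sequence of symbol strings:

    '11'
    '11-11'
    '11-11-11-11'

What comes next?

Every step duplicates the string with '-' between the halves.
So the next term is two copies of 11-11-11-11 with '-' between the halves.

11-11-11-11-11-11-11-11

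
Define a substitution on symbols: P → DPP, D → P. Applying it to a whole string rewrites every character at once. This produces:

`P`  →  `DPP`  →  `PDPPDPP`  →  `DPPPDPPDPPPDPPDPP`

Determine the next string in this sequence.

φ(DPPPDPPDPPPDPPDPP) expands symbol-by-symbol to P DPP DPP DPP P DPP DPP P DPP DPP DPP P DPP DPP P DPP DPP; joining the 17 pieces gives the next term.

PDPPDPPDPPPDPPDPPPDPPDPPDPPPDPPDPPPDPPDPP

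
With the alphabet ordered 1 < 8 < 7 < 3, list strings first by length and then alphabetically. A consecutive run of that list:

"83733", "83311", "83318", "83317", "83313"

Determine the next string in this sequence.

83381

The successor of 83313 increments the rightmost position that isn't already 3 and resets every position after it to 1.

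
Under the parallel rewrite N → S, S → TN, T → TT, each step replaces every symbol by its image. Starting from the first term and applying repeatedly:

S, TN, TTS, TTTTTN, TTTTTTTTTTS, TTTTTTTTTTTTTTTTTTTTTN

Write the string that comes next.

Rewriting the 22 symbols of TTTTTTTTTTTTTTTTTTTTTN one by one yields TT TT TT TT TT TT TT TT TT TT TT TT TT TT TT TT TT TT TT TT TT S; concatenated:

TTTTTTTTTTTTTTTTTTTTTTTTTTTTTTTTTTTTTTTTTTS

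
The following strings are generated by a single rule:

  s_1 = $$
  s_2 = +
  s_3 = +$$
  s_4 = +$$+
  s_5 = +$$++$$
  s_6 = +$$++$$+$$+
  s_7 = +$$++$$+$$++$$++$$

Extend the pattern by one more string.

+$$++$$+$$++$$++$$+$$++$$+$$+

From term 3 onward, concatenate the last term with the second-to-last: +·$$ = +$$, +$$·+ = +$$+, …
Continuing: +$$++$$+$$++$$++$$ · +$$++$$+$$+ gives term 8.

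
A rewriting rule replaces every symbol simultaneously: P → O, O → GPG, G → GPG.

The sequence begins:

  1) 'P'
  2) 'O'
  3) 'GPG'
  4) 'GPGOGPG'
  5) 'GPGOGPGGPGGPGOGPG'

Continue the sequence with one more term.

GPGOGPGGPGGPGOGPGGPGOGPGGPGOGPGGPGGPGOGPG

Replace each of the 17 characters of GPGOGPGGPGGPGOGPG in place — GPG O GPG GPG GPG O GPG GPG O GPG GPG O GPG GPG GPG O GPG — and concatenate.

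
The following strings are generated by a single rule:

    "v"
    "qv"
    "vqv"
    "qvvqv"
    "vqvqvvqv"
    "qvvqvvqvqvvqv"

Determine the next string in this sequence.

vqvqvvqvqvvqvvqvqvvqv

Each term (from the third on) is the two preceding terms concatenated in order: term 3 = v·qv = vqv.
Continuing: vqvqvvqv · qvvqvvqvqvvqv gives term 7.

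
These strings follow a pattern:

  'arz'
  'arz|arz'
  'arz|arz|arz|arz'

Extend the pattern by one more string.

Each string is two copies of the previous one joined by '|'.
One more doubling of arz|arz|arz|arz gives the answer.

arz|arz|arz|arz|arz|arz|arz|arz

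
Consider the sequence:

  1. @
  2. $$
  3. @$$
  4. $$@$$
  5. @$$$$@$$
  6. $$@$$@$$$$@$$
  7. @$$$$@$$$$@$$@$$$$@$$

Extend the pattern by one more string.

$$@$$@$$$$@$$@$$$$@$$$$@$$@$$$$@$$

This is a Fibonacci-style word recurrence s(k) = s(k−2)·s(k−1): e.g. @·$$ = @$$.
Continuing: $$@$$@$$$$@$$ · @$$$$@$$$$@$$@$$$$@$$ gives term 8.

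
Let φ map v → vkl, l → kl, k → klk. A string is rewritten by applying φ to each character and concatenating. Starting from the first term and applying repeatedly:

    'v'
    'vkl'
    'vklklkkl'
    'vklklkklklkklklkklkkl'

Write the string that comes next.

Rewriting the 21 symbols of vklklkklklkklklkklkkl one by one yields vkl klk kl klk kl klk klk kl klk kl klk klk kl klk kl klk klk kl klk klk kl; concatenated:

vklklkklklkklklkklkklklkklklkklkklklkklklkklkklklkklkkl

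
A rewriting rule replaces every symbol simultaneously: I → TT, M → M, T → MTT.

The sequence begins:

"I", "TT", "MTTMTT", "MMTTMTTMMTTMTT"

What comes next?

MMMTTMTTMMTTMTTMMMTTMTTMMTTMTT

Replace each of the 14 characters of MMTTMTTMMTTMTT in place — M M MTT MTT M MTT MTT M M MTT MTT M MTT MTT — and concatenate.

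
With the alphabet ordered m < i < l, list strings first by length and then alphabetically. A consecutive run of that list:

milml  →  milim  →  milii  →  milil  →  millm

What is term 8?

mlmmm

Continuing the enumeration 3 steps past millm: millm → milli → milll → (answer).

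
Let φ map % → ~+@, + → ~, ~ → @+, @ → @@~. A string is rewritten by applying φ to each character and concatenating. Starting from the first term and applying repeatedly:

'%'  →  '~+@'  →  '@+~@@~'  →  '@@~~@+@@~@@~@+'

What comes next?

@@~@@~@+@+@@~~@@~@@~@+@@~@@~@+@@~~

Applying the rule to each of the 14 symbols of @@~~@+@@~@@~@+ gives the pieces @@~ @@~ @+ @+ @@~ ~ @@~ @@~ @+ @@~ @@~ @+ @@~ ~, which concatenate to the answer.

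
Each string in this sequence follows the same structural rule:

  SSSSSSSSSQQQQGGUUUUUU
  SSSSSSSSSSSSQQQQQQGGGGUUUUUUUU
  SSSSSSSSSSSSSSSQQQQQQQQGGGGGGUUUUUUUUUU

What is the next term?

SSSSSSSSSSSSSSSSSSQQQQQQQQQQGGGGGGGGUUUUUUUUUUUU

Each string has the form S^{3n+3} Q^{2n} G^{2n-2} U^{2n+2}, where the shown terms are n = 2, 3, 4.
For the next term, n = 5, so the run lengths are 18, 10, 8, 12.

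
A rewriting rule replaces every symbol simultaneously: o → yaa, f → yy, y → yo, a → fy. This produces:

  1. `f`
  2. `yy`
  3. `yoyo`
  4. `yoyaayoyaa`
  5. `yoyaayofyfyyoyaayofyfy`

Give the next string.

φ(yoyaayofyfyyoyaayofyfy) expands symbol-by-symbol to yo yaa yo fy fy yo yaa yy yo yy yo yo yaa yo fy fy yo yaa yy yo yy yo; joining the 22 pieces gives the next term.

yoyaayofyfyyoyaayyyoyyyoyoyaayofyfyyoyaayyyoyyyo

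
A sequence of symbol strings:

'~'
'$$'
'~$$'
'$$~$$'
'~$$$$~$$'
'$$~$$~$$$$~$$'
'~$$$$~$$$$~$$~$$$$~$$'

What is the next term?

From term 3 onward, concatenate the second-to-last term with the last: ~·$$ = ~$$, $$·~$$ = $$~$$, …
So term 8 is $$~$$~$$$$~$$·~$$$$~$$$$~$$~$$$$~$$.

$$~$$~$$$$~$$~$$$$~$$$$~$$~$$$$~$$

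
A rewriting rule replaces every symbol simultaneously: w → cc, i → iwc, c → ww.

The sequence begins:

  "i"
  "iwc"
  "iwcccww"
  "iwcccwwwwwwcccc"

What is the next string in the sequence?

φ(iwcccwwwwwwcccc) expands symbol-by-symbol to iwc cc ww ww ww cc cc cc cc cc cc ww ww ww ww; joining the 15 pieces gives the next term.

iwcccwwwwwwccccccccccccwwwwwwww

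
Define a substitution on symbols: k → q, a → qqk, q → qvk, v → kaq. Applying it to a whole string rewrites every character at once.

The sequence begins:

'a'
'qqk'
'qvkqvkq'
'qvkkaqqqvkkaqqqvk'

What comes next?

Replace each of the 17 characters of qvkkaqqqvkkaqqqvk in place — qvk kaq q q qqk qvk qvk qvk kaq q q qqk qvk qvk qvk kaq q — and concatenate.

qvkkaqqqqqkqvkqvkqvkkaqqqqqkqvkqvkqvkkaqq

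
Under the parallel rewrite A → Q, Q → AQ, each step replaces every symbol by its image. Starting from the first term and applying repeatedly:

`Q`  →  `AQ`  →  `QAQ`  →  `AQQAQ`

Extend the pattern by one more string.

QAQAQQAQ

Rewriting each symbol of AQQAQ: A→Q, Q→AQ, Q→AQ, A→Q, Q→AQ, which concatenates to Q AQ AQ Q AQ.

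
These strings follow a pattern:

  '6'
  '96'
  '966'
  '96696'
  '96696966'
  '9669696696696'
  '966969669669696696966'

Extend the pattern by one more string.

Each term (from the third on) is the previous term followed by the one before it: term 3 = 96·6 = 966.
So term 8 is 966969669669696696966·9669696696696.

9669696696696966969669669696696696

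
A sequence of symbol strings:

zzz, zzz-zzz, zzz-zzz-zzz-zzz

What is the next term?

zzz-zzz-zzz-zzz-zzz-zzz-zzz-zzz

Each string is two copies of the previous one joined by '-'.
One more doubling of zzz-zzz-zzz-zzz gives the answer.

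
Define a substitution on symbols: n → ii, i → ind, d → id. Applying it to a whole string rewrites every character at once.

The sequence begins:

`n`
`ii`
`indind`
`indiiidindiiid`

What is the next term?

Rewriting the 14 symbols of indiiidindiiid one by one yields ind ii id ind ind ind id ind ii id ind ind ind id; concatenated:

indiiidindindindidindiiidindindindid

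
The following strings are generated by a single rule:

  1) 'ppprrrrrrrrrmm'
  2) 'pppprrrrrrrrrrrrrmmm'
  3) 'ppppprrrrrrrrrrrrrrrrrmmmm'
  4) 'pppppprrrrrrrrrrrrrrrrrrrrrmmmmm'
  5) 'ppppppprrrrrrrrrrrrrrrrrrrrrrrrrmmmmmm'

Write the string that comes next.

pppppppprrrrrrrrrrrrrrrrrrrrrrrrrrrrrmmmmmmm

Reading off run lengths: p runs 3, 4, 5, 6, 7; r runs 9, 13, 17, 21, 25; m runs 2, 3, 4, 5, 6 — each is linear in n, where the shown terms are n = 2, 3, 4, 5, 6.
Setting n = 7 gives 8, 29, 7 characters in each block.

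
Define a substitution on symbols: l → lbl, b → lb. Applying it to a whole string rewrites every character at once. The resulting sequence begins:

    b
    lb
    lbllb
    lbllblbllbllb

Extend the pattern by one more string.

Applying the rule to each of the 13 symbols of lbllblbllbllb gives the pieces lbl lb lbl lbl lb lbl lb lbl lbl lb lbl lbl lb, which concatenate to the answer.

lbllblbllbllblbllblbllbllblbllbllb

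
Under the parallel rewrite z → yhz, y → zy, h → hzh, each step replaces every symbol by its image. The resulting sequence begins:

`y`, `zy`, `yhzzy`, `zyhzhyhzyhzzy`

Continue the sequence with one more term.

yhzzyhzhyhzhzhzyhzhyhzzyhzhyhzyhzzy

φ(zyhzhyhzyhzzy) expands symbol-by-symbol to yhz zy hzh yhz hzh zy hzh yhz zy hzh yhz yhz zy; joining the 13 pieces gives the next term.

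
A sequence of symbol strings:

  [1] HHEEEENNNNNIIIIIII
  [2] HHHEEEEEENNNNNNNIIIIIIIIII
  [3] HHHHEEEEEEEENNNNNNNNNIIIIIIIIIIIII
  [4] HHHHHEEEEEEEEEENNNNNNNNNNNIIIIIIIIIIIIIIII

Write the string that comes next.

HHHHHHEEEEEEEEEEEENNNNNNNNNNNNNIIIIIIIIIIIIIIIIIII

Term n consists of n H's, followed by 2n E's, followed by 2n+1 N's, followed by 3n+1 I's, where the shown terms are n = 2, 3, 4, 5.
At n = 6 the blocks have lengths 6, 12, 13, 19.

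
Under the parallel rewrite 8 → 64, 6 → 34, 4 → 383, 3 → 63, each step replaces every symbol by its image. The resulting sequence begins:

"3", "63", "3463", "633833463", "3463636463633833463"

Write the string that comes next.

Applying the rule to each of the 19 symbols of 3463636463633833463 gives the pieces 63 383 34 63 34 63 34 383 34 63 34 63 63 64 63 63 383 34 63, which concatenate to the answer.

63383346334633438334633463636463633833463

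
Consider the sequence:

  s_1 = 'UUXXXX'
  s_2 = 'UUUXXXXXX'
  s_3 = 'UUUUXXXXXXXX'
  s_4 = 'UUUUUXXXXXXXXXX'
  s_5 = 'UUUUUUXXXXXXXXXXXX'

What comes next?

The n-th term is n U's then 2n X's, where the shown terms are n = 2, 3, 4, 5, 6.
Setting n = 7 gives 7, 14 characters in each block.

UUUUUUUXXXXXXXXXXXXXX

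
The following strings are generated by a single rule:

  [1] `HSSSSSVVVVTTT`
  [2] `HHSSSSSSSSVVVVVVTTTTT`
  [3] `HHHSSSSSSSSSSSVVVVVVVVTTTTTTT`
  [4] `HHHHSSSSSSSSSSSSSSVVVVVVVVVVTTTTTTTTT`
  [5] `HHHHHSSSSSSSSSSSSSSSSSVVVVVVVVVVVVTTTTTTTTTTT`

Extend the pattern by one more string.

Each string has the form H^{n-1} S^{3n-1} V^{2n} T^{2n-1}, where the shown terms are n = 2, 3, 4, 5, 6.
At n = 7 the blocks have lengths 6, 20, 14, 13.

HHHHHHSSSSSSSSSSSSSSSSSSSSVVVVVVVVVVVVVVTTTTTTTTTTTTT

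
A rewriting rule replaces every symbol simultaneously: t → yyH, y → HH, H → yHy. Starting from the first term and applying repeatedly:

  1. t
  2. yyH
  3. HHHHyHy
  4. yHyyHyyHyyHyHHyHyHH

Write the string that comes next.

HHyHyHHHHyHyHHHHyHyHHHHyHyHHyHyyHyHHyHyHHyHyyHy

Applying the rule to each of the 19 symbols of yHyyHyyHyyHyHHyHyHH gives the pieces HH yHy HH HH yHy HH HH yHy HH HH yHy HH yHy yHy HH yHy HH yHy yHy, which concatenate to the answer.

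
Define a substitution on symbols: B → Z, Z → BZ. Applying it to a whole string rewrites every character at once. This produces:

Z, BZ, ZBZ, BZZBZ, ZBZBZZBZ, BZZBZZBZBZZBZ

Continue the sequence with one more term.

φ(BZZBZZBZBZZBZ) expands symbol-by-symbol to Z BZ BZ Z BZ BZ Z BZ Z BZ BZ Z BZ; joining the 13 pieces gives the next term.

ZBZBZZBZBZZBZZBZBZZBZ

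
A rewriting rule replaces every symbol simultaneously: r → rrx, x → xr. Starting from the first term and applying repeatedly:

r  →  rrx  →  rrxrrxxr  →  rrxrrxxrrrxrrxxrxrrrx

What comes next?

Rewriting the 21 symbols of rrxrrxxrrrxrrxxrxrrrx one by one yields rrx rrx xr rrx rrx xr xr rrx rrx rrx xr rrx rrx xr xr rrx xr rrx rrx rrx xr; concatenated:

rrxrrxxrrrxrrxxrxrrrxrrxrrxxrrrxrrxxrxrrrxxrrrxrrxrrxxr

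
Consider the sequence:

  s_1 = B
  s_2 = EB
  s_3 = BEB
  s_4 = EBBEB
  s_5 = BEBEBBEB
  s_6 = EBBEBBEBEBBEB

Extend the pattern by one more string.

Each term (from the third on) is the two preceding terms concatenated in order: term 3 = B·EB = BEB.
So term 7 is BEBEBBEB·EBBEBBEBEBBEB.

BEBEBBEBEBBEBBEBEBBEB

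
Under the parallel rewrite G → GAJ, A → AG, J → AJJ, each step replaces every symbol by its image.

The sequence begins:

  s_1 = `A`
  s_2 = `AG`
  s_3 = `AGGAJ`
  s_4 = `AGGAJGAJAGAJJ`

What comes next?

Rewriting the 13 symbols of AGGAJGAJAGAJJ one by one yields AG GAJ GAJ AG AJJ GAJ AG AJJ AG GAJ AG AJJ AJJ; concatenated:

AGGAJGAJAGAJJGAJAGAJJAGGAJAGAJJAJJ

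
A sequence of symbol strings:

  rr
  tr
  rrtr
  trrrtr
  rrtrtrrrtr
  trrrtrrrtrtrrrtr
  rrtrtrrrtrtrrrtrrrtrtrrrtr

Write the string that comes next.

trrrtrrrtrtrrrtrrrtrtrrrtrtrrrtrrrtrtrrrtr

From term 3 onward, concatenate the second-to-last term with the last: rr·tr = rrtr, tr·rrtr = trrrtr, …
So term 8 is trrrtrrrtrtrrrtr·rrtrtrrrtrtrrrtrrrtrtrrrtr.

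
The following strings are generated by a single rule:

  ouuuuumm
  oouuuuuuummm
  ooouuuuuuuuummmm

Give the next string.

Term n consists of n-1 o's, followed by 2n+1 u's, followed by n m's, where the shown terms are n = 2, 3, 4.
At n = 5 the blocks have lengths 4, 11, 5.

oooouuuuuuuuuuummmmm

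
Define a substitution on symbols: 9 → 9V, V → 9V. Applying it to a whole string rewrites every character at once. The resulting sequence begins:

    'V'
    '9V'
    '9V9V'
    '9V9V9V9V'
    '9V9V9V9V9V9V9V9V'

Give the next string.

Replace each of the 16 characters of 9V9V9V9V9V9V9V9V in place — 9V 9V 9V 9V 9V 9V 9V 9V 9V 9V 9V 9V 9V 9V 9V 9V — and concatenate.

9V9V9V9V9V9V9V9V9V9V9V9V9V9V9V9V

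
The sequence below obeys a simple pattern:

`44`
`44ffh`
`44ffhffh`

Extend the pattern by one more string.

Every step adds ffh to the end: s(k+1) = s(k)·ffh.
One more step from 44ffhffh gives the answer.

44ffhffhffh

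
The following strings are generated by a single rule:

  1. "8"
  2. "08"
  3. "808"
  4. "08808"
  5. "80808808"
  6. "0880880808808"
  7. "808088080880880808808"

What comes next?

Each term (from the third on) is the two preceding terms concatenated in order: term 3 = 8·08 = 808.
So term 8 is 0880880808808·808088080880880808808.

0880880808808808088080880880808808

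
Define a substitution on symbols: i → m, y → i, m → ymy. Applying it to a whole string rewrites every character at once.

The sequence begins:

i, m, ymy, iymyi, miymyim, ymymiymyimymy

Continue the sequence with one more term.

Rewriting the 13 symbols of ymymiymyimymy one by one yields i ymy i ymy m i ymy i m ymy i ymy i; concatenated:

iymyiymymiymyimymyiymyi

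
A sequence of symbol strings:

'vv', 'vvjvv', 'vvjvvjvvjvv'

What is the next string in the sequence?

vvjvvjvvjvvjvvjvvjvvjvv

Each string is two copies of the previous one joined by 'j'.
One more doubling of vvjvvjvvjvv gives the answer.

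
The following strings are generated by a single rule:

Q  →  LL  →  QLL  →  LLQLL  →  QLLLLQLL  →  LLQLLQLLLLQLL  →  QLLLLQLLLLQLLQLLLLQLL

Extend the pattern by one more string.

Each term (from the third on) is the two preceding terms concatenated in order: term 3 = Q·LL = QLL.
Continuing: LLQLLQLLLLQLL · QLLLLQLLLLQLLQLLLLQLL gives term 8.

LLQLLQLLLLQLLQLLLLQLLLLQLLQLLLLQLL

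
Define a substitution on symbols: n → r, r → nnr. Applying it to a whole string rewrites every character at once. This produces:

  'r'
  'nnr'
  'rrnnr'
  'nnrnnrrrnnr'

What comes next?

rrnnrrrnnrnnrnnrrrnnr

Expanding nnrnnrrrnnr: n→r, n→r, r→nnr, n→r, n→r, r→nnr, r→nnr, r→nnr, n→r, n→r, r→nnr. Concatenated: r r nnr r r nnr nnr nnr r r nnr.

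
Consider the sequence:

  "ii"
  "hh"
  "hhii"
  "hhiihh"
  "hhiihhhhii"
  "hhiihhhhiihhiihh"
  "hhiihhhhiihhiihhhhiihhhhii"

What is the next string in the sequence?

From term 3 onward, concatenate the last term with the second-to-last: hh·ii = hhii, hhii·hh = hhiihh, …
The next term joins hhiihhhhiihhiihhhhiihhhhii and hhiihhhhiihhiihh.

hhiihhhhiihhiihhhhiihhhhiihhiihhhhiihhiihh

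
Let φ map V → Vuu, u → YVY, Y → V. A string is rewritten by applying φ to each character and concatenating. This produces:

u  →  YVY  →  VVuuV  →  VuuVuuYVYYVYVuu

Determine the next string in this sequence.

Rewriting the 15 symbols of VuuVuuYVYYVYVuu one by one yields Vuu YVY YVY Vuu YVY YVY V Vuu V V Vuu V Vuu YVY YVY; concatenated:

VuuYVYYVYVuuYVYYVYVVuuVVVuuVVuuYVYYVY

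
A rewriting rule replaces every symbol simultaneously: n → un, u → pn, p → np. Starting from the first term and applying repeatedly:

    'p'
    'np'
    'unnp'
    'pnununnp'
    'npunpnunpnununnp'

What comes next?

unnppnunnpunpnunnpunpnunpnununnp

Applying the rule to each of the 16 symbols of npunpnunpnununnp gives the pieces un np pn un np un pn un np un pn un pn un un np, which concatenate to the answer.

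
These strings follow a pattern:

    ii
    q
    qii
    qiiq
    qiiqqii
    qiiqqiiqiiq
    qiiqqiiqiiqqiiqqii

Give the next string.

qiiqqiiqiiqqiiqqiiqiiqqiiqiiq

From term 3 onward, concatenate the last term with the second-to-last: q·ii = qii, qii·q = qiiq, …
Continuing: qiiqqiiqiiqqiiqqii · qiiqqiiqiiq gives term 8.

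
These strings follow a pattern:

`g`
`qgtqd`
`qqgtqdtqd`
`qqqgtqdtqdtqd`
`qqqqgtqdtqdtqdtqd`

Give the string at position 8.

qqqqqqqgtqdtqdtqdtqdtqdtqdtqd

Each term wraps the previous one in q on the left and tqd on the right.
From qqqqgtqdtqdtqdtqd, 3 further steps: qqqqgtqdtqdtqdtqd → qqqqqgtqdtqdtqdtqdtqd → qqqqqqgtqdtqdtqdtqdtqdtqd → (answer).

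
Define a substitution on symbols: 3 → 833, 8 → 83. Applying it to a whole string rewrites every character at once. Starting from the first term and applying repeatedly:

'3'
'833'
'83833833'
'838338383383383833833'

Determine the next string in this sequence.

8383383833833838338383383383833833838338383383383833833

Applying the rule to each of the 21 symbols of 838338383383383833833 gives the pieces 83 833 83 833 833 83 833 83 833 833 83 833 833 83 833 83 833 833 83 833 833, which concatenate to the answer.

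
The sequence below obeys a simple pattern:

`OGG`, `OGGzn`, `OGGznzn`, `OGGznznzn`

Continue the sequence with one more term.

Each term is the previous one with zn appended.
Applying this once more to OGGznznzn:

OGGznznznzn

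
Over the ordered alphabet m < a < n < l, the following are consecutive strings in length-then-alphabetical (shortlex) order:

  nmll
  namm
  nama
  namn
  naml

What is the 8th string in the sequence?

Stepping forward 3 times from naml: naml → naam → naaa, then the target.

naan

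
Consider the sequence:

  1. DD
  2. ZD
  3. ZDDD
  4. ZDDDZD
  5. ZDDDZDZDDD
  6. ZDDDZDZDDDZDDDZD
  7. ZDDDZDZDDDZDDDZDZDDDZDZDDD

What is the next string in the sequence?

From term 3 onward, concatenate the last term with the second-to-last: ZD·DD = ZDDD, ZDDD·ZD = ZDDDZD, …
Continuing: ZDDDZDZDDDZDDDZDZDDDZDZDDD · ZDDDZDZDDDZDDDZD gives term 8.

ZDDDZDZDDDZDDDZDZDDDZDZDDDZDDDZDZDDDZDDDZD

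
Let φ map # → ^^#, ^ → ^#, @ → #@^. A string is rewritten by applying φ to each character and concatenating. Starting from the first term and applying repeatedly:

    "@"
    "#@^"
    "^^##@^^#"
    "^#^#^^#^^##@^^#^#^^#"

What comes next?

Rewriting the 20 symbols of ^#^#^^#^^##@^^#^#^^# one by one yields ^# ^^# ^# ^^# ^# ^# ^^# ^# ^# ^^# ^^# #@^ ^# ^# ^^# ^# ^^# ^# ^# ^^#; concatenated:

^#^^#^#^^#^#^#^^#^#^#^^#^^##@^^#^#^^#^#^^#^#^#^^#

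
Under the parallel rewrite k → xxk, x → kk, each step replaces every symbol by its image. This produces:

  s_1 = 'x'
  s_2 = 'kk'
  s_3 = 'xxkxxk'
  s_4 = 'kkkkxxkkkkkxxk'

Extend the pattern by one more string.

Rewriting the 14 symbols of kkkkxxkkkkkxxk one by one yields xxk xxk xxk xxk kk kk xxk xxk xxk xxk xxk kk kk xxk; concatenated:

xxkxxkxxkxxkkkkkxxkxxkxxkxxkxxkkkkkxxk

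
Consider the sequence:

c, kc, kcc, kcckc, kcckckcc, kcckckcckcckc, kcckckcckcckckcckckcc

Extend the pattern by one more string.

Each term (from the third on) is the previous term followed by the one before it: term 3 = kc·c = kcc.
Continuing: kcckckcckcckckcckckcc · kcckckcckcckc gives term 8.

kcckckcckcckckcckckcckcckckcckcckc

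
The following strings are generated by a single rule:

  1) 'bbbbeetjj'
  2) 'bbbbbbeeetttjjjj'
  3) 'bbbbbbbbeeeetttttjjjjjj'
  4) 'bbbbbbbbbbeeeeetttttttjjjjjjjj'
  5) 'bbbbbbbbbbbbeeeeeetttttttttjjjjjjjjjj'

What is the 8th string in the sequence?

The n-th term is 2n+2 b's then n+1 e's then 2n-1 t's then 2n j's (n = 1, 2, …).
At n = 8 the blocks have lengths 18, 9, 15, 16.

bbbbbbbbbbbbbbbbbbeeeeeeeeetttttttttttttttjjjjjjjjjjjjjjjj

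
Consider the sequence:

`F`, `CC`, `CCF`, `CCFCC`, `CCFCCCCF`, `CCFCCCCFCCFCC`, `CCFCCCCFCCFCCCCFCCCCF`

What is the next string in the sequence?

This is a Fibonacci-style word recurrence s(k) = s(k−1)·s(k−2): e.g. CC·F = CCF.
Continuing: CCFCCCCFCCFCCCCFCCCCF · CCFCCCCFCCFCC gives term 8.

CCFCCCCFCCFCCCCFCCCCFCCFCCCCFCCFCC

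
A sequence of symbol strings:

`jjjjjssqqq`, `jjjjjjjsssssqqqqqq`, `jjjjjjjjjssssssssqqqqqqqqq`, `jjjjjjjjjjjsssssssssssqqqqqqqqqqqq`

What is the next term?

Reading off run lengths: j runs 5, 7, 9, 11; s runs 2, 5, 8, 11; q runs 3, 6, 9, 12 — each is linear in n (n = 1, 2, …).
For the next term, n = 5, so the run lengths are 13, 14, 15.

jjjjjjjjjjjjjssssssssssssssqqqqqqqqqqqqqqq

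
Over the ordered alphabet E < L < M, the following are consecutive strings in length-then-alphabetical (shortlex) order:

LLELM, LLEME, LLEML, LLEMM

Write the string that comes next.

LLLEE

Find the rightmost character of LLEMM below M, bump it to the next letter, and reset everything to its right to E.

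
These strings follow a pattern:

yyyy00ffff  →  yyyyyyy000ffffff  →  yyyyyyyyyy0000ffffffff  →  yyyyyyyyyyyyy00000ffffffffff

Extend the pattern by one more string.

The n-th term is 3n+1 y's then n+1 0's then 2n+2 f's (n = 1, 2, …).
At n = 5 the blocks have lengths 16, 6, 12.

yyyyyyyyyyyyyyyy000000ffffffffffff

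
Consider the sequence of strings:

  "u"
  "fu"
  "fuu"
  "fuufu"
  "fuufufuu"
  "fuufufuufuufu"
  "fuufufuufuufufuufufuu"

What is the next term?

fuufufuufuufufuufufuufuufufuufuufu

This is a Fibonacci-style word recurrence s(k) = s(k−1)·s(k−2): e.g. fu·u = fuu.
The next term joins fuufufuufuufufuufufuu and fuufufuufuufu.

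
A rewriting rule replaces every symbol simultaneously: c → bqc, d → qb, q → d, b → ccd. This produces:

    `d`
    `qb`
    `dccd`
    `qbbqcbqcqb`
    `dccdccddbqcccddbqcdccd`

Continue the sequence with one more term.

φ(dccdccddbqcccddbqcdccd) expands symbol-by-symbol to qb bqc bqc qb bqc bqc qb qb ccd d bqc bqc bqc qb qb ccd d bqc qb bqc bqc qb; joining the 22 pieces gives the next term.

qbbqcbqcqbbqcbqcqbqbccddbqcbqcbqcqbqbccddbqcqbbqcbqcqb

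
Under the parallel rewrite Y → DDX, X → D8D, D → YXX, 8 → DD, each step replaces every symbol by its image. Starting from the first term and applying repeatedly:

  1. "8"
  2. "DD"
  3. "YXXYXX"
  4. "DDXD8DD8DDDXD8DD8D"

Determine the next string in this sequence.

Replace each of the 18 characters of DDXD8DD8DDDXD8DD8D in place — YXX YXX D8D YXX DD YXX YXX DD YXX YXX YXX D8D YXX DD YXX YXX DD YXX — and concatenate.

YXXYXXD8DYXXDDYXXYXXDDYXXYXXYXXD8DYXXDDYXXYXXDDYXX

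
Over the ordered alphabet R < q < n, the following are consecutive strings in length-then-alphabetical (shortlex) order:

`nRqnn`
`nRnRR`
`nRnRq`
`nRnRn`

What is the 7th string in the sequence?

nRnqn

Continuing the enumeration 3 steps past nRnRn: nRnRn → nRnqR → nRnqq → (answer).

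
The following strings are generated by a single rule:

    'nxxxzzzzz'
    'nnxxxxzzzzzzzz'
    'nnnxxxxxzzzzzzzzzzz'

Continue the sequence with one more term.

Each string has the form n^{n} x^{n+2} z^{3n+2} (n = 1, 2, …).
For the next term, n = 4, so the run lengths are 4, 6, 14.

nnnnxxxxxxzzzzzzzzzzzzzz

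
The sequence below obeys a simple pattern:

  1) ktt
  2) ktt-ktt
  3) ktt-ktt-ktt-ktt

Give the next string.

s(k+1) = s(k)·-·s(k) — each term doubles the last with '-' between the halves.
So the next term is two copies of ktt-ktt-ktt-ktt with '-' between the halves.

ktt-ktt-ktt-ktt-ktt-ktt-ktt-ktt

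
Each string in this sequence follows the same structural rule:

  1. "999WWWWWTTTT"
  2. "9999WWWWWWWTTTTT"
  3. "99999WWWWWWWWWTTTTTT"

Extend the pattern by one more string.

999999WWWWWWWWWWWTTTTTTT

The n-th term is n 9's then 2n-1 W's then n+1 T's, where the shown terms are n = 3, 4, 5.
For the next term, n = 6, so the run lengths are 6, 11, 7.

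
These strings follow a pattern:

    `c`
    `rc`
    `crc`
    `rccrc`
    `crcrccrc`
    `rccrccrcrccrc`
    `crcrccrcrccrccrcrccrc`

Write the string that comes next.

Each term (from the third on) is the two preceding terms concatenated in order: term 3 = c·rc = crc.
The next term joins rccrccrcrccrc and crcrccrcrccrccrcrccrc.

rccrccrcrccrccrcrccrcrccrccrcrccrc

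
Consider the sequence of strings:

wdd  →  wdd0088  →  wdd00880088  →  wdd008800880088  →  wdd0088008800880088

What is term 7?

Every step adds 0088 to the end: s(k+1) = s(k)·0088.
From wdd0088008800880088, 2 further steps: wdd0088008800880088 → wdd00880088008800880088 → (answer).

wdd008800880088008800880088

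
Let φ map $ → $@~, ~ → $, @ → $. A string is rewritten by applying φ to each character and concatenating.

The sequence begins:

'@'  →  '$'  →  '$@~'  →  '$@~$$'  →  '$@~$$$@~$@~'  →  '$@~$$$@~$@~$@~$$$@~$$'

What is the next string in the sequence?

$@~$$$@~$@~$@~$$$@~$$$@~$$$@~$@~$@~$$$@~$@~

Replace each of the 21 characters of $@~$$$@~$@~$@~$$$@~$$ in place — $@~ $ $ $@~ $@~ $@~ $ $ $@~ $ $ $@~ $ $ $@~ $@~ $@~ $ $ $@~ $@~ — and concatenate.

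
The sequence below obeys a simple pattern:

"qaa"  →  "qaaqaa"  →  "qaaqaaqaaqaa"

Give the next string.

s(k+1) = s(k)·s(k) — each term doubles the last.
Doubling qaaqaaqaaqaa:

qaaqaaqaaqaaqaaqaaqaaqaa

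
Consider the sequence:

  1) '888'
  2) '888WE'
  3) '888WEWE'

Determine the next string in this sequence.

Every step adds WE to the end: s(k+1) = s(k)·WE.
Applying this once more to 888WEWE:

888WEWEWE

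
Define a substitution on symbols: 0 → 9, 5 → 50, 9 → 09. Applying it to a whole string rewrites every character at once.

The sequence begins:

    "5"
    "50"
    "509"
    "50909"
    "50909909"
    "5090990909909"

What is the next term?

509099090990990909909

Applying the rule to each of the 13 symbols of 5090990909909 gives the pieces 50 9 09 9 09 09 9 09 9 09 09 9 09, which concatenate to the answer.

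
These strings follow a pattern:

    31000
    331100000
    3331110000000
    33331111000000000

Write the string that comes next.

Term n consists of n 3's, followed by n 1's, followed by 2n+1 0's (n = 1, 2, …).
At n = 5 the blocks have lengths 5, 5, 11.

333331111100000000000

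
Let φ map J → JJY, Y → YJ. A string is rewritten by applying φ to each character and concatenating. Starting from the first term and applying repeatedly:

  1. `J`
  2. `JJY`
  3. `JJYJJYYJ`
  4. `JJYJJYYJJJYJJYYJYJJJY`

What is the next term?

JJYJJYYJJJYJJYYJYJJJYJJYJJYYJJJYJJYYJYJJJYYJJJYJJYJJYYJ

φ(JJYJJYYJJJYJJYYJYJJJY) expands symbol-by-symbol to JJY JJY YJ JJY JJY YJ YJ JJY JJY JJY YJ JJY JJY YJ YJ JJY YJ JJY JJY JJY YJ; joining the 21 pieces gives the next term.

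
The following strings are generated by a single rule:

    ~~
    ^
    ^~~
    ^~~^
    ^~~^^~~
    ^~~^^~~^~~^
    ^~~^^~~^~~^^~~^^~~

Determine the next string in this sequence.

^~~^^~~^~~^^~~^^~~^~~^^~~^~~^

This is a Fibonacci-style word recurrence s(k) = s(k−1)·s(k−2): e.g. ^·~~ = ^~~.
Continuing: ^~~^^~~^~~^^~~^^~~ · ^~~^^~~^~~^ gives term 8.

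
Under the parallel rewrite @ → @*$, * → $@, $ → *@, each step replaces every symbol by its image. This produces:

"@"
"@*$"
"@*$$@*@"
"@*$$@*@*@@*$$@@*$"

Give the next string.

φ(@*$$@*@*@@*$$@@*$) expands symbol-by-symbol to @*$ $@ *@ *@ @*$ $@ @*$ $@ @*$ @*$ $@ *@ *@ @*$ @*$ $@ *@; joining the 17 pieces gives the next term.

@*$$@*@*@@*$$@@*$$@@*$@*$$@*@*@@*$@*$$@*@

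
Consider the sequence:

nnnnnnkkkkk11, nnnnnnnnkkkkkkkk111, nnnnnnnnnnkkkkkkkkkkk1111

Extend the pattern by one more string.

The n-th term is 2n+2 n's then 3n-1 k's then n 1's, where the shown terms are n = 2, 3, 4.
At n = 5 the blocks have lengths 12, 14, 5.

nnnnnnnnnnnnkkkkkkkkkkkkkk11111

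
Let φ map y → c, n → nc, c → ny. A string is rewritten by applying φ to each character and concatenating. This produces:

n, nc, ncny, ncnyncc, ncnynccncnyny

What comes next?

Replace each of the 13 characters of ncnynccncnyny in place — nc ny nc c nc ny ny nc ny nc c nc c — and concatenate.

ncnynccncnynyncnynccncc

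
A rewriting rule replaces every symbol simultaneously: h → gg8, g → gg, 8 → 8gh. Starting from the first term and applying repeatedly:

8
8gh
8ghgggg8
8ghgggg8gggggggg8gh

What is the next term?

Rewriting the 19 symbols of 8ghgggg8gggggggg8gh one by one yields 8gh gg gg8 gg gg gg gg 8gh gg gg gg gg gg gg gg gg 8gh gg gg8; concatenated:

8ghgggg8gggggggg8ghgggggggggggggggg8ghgggg8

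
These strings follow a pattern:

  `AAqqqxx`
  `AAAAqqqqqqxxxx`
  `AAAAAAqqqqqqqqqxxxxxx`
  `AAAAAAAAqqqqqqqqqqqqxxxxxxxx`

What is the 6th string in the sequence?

AAAAAAAAAAAAqqqqqqqqqqqqqqqqqqxxxxxxxxxxxx

Each string has the form A^{2n} q^{3n} x^{2n} (n = 1, 2, …).
Setting n = 6 gives 12, 18, 12 characters in each block.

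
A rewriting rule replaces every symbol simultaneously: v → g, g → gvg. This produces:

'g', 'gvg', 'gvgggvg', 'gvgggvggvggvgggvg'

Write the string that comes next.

φ(gvgggvggvggvgggvg) expands symbol-by-symbol to gvg g gvg gvg gvg g gvg gvg g gvg gvg g gvg gvg gvg g gvg; joining the 17 pieces gives the next term.

gvgggvggvggvgggvggvgggvggvgggvggvggvgggvg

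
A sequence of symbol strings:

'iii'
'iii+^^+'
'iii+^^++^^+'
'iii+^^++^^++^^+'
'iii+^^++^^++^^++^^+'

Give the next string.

iii+^^++^^++^^++^^++^^+

Each term is the previous one with +^^+ appended.
So the next term is iii+^^++^^++^^++^^+·+^^+.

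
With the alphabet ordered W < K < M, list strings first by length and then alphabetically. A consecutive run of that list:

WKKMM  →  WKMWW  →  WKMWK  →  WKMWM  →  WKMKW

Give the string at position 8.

Advancing 3 positions from WKMKW through WKMKW → WKMKK → WKMKM reaches term 8.

WKMMW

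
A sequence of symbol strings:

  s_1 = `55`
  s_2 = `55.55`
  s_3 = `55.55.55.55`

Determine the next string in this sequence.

Each string is two copies of the previous one joined by '.'.
Doubling 55.55.55.55 with '.' between the halves:

55.55.55.55.55.55.55.55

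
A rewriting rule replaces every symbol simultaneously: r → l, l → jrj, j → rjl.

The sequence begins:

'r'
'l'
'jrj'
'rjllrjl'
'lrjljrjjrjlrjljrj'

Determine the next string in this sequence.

Rewriting the 17 symbols of lrjljrjjrjlrjljrj one by one yields jrj l rjl jrj rjl l rjl rjl l rjl jrj l rjl jrj rjl l rjl; concatenated:

jrjlrjljrjrjllrjlrjllrjljrjlrjljrjrjllrjl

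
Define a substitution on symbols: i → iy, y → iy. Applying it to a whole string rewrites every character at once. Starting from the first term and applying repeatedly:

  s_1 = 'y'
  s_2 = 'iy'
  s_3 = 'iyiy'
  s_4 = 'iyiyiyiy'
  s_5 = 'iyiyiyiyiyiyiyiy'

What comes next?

Rewriting the 16 symbols of iyiyiyiyiyiyiyiy one by one yields iy iy iy iy iy iy iy iy iy iy iy iy iy iy iy iy; concatenated:

iyiyiyiyiyiyiyiyiyiyiyiyiyiyiyiy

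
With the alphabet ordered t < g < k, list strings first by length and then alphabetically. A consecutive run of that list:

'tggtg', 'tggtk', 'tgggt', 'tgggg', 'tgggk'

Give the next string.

tggkt

Find the rightmost character of tgggk below k, bump it to the next letter, and reset everything to its right to t.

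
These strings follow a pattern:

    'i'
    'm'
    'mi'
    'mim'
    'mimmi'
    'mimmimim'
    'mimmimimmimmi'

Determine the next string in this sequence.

From term 3 onward, concatenate the last term with the second-to-last: m·i = mi, mi·m = mim, …
The next term joins mimmimimmimmi and mimmimim.

mimmimimmimmimimmimim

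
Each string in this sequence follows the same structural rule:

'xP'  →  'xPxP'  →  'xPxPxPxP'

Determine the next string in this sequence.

Every step duplicates the string.
Doubling xPxPxPxP:

xPxPxPxPxPxPxPxP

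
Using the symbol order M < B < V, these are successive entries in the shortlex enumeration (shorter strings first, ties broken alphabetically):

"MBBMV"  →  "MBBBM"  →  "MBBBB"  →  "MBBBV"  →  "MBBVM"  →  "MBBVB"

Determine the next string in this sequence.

MBBVV

The successor of MBBVB increments the rightmost position that isn't already V and resets every position after it to M.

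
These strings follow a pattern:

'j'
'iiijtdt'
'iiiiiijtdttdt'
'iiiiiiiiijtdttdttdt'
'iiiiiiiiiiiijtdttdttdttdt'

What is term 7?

s(k+1) = iii·s(k)·tdt, so each term gains iii as a prefix and tdt as a suffix.
From iiiiiiiiiiiijtdttdttdttdt, 2 further steps: iiiiiiiiiiiijtdttdttdttdt → iiiiiiiiiiiiiiijtdttdttdttdttdt → (answer).

iiiiiiiiiiiiiiiiiijtdttdttdttdttdttdt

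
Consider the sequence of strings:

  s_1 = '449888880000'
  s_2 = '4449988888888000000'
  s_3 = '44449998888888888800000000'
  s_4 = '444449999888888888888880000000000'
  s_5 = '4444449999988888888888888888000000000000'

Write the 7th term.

444444449999999888888888888888888888880000000000000000

The n-th term is n+1 4's then n 9's then 3n+2 8's then 2n+2 0's (n = 1, 2, …).
For term 7, n = 7, so the run lengths are 8, 7, 23, 16.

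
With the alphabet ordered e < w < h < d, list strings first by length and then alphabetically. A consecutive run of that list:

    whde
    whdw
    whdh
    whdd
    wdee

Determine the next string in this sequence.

The successor of wdee increments the rightmost position that isn't already d and resets every position after it to e.

wdew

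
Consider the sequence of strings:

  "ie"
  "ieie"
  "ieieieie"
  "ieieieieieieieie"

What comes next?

Each string is two copies of the previous one concatenated.
One more doubling of ieieieieieieieie gives the answer.

ieieieieieieieieieieieieieieieie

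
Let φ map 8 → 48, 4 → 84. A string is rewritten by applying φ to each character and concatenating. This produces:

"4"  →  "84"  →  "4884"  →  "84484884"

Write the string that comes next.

Rewriting each symbol of 84484884: 8→48, 4→84, 4→84, 8→48, 4→84, 8→48, 8→48, 4→84, which concatenates to 48 84 84 48 84 48 48 84.

4884844884484884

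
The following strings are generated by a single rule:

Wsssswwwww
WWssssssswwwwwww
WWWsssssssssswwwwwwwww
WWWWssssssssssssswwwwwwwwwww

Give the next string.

WWWWWsssssssssssssssswwwwwwwwwwwww

Term n consists of n W's, followed by 3n+1 s's, followed by 2n+3 w's (n = 1, 2, …).
At n = 5 the blocks have lengths 5, 16, 13.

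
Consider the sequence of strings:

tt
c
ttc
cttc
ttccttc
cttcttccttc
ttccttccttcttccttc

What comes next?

From term 3 onward, concatenate the second-to-last term with the last: tt·c = ttc, c·ttc = cttc, …
The next term joins cttcttccttc and ttccttccttcttccttc.

cttcttccttcttccttccttcttccttc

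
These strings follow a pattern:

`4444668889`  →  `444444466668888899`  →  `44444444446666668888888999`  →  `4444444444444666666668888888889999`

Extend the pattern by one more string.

Reading off run lengths: 4 runs 4, 7, 10, 13; 6 runs 2, 4, 6, 8; 8 runs 3, 5, 7, 9; 9 runs 1, 2, 3, 4 — each is linear in n (n = 1, 2, …).
At n = 5 the blocks have lengths 16, 10, 11, 5.

444444444444444466666666668888888888899999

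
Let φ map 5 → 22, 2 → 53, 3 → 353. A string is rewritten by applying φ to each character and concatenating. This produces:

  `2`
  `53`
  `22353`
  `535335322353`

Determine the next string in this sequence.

223532235335322353535335322353

Rewriting each symbol of 535335322353: 5→22, 3→353, 5→22, 3→353, 3→353, 5→22, 3→353, 2→53, 2→53, 3→353, 5→22, 3→353, which concatenates to 22 353 22 353 353 22 353 53 53 353 22 353.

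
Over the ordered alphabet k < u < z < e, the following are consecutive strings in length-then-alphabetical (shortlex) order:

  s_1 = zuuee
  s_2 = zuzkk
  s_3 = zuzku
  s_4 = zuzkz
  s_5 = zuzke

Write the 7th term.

Advancing 2 positions from zuzke through zuzke → zuzuk reaches term 7.

zuzuu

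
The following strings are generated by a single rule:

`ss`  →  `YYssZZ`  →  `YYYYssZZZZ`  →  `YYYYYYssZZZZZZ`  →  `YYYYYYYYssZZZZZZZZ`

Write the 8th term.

s(k+1) = YY·s(k)·ZZ, so each term gains YY as a prefix and ZZ as a suffix.
From YYYYYYYYssZZZZZZZZ, 3 further steps: YYYYYYYYssZZZZZZZZ → YYYYYYYYYYssZZZZZZZZZZ → YYYYYYYYYYYYssZZZZZZZZZZZZ → (answer).

YYYYYYYYYYYYYYssZZZZZZZZZZZZZZ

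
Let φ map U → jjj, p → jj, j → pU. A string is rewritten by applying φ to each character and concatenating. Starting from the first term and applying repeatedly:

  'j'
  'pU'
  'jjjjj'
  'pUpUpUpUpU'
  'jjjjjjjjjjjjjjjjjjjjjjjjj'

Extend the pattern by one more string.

Rewriting the 25 symbols of jjjjjjjjjjjjjjjjjjjjjjjjj one by one yields pU pU pU pU pU pU pU pU pU pU pU pU pU pU pU pU pU pU pU pU pU pU pU pU pU; concatenated:

pUpUpUpUpUpUpUpUpUpUpUpUpUpUpUpUpUpUpUpUpUpUpUpUpU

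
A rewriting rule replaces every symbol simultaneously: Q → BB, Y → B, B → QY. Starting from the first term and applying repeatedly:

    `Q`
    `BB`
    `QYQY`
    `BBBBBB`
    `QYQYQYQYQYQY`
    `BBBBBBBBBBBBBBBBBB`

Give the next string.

Rewriting the 18 symbols of BBBBBBBBBBBBBBBBBB one by one yields QY QY QY QY QY QY QY QY QY QY QY QY QY QY QY QY QY QY; concatenated:

QYQYQYQYQYQYQYQYQYQYQYQYQYQYQYQYQYQY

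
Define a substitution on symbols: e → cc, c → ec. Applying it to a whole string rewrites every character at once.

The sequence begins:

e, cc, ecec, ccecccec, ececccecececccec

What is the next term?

Rewriting the 16 symbols of ececccecececccec one by one yields cc ec cc ec ec ec cc ec cc ec cc ec ec ec cc ec; concatenated:

ccecccecececccecccecccecececccec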